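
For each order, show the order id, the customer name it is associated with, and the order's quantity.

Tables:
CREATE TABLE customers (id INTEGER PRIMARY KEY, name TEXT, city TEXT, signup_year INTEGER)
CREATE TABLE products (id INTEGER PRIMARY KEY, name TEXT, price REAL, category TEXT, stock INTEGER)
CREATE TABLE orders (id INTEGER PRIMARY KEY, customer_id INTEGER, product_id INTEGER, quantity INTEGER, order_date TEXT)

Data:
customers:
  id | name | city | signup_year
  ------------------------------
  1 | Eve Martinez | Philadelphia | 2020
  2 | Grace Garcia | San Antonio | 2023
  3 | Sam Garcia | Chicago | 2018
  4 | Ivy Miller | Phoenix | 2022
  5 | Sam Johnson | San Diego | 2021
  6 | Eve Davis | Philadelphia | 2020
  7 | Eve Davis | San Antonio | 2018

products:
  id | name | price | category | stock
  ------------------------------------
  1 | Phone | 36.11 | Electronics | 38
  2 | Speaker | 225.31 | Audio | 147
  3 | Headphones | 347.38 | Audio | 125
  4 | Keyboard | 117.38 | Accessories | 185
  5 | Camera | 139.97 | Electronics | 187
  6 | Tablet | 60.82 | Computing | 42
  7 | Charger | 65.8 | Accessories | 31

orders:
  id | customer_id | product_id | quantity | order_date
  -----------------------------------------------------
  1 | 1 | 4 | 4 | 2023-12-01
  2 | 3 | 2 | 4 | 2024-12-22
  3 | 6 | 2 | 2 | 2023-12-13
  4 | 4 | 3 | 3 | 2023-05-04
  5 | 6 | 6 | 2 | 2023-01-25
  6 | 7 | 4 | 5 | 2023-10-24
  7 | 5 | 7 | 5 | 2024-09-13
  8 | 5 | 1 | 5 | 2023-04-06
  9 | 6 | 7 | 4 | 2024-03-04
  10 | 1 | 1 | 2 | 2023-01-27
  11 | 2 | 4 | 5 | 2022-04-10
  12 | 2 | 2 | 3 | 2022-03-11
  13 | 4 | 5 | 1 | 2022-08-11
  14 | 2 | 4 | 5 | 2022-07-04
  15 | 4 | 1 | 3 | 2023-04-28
SELECT c.id, p.name AS customer, c.quantity FROM orders c JOIN customers p ON c.customer_id = p.id

Execution result:
id | customer | quantity
1 | Eve Martinez | 4
2 | Sam Garcia | 4
3 | Eve Davis | 2
4 | Ivy Miller | 3
5 | Eve Davis | 2
6 | Eve Davis | 5
7 | Sam Johnson | 5
8 | Sam Johnson | 5
9 | Eve Davis | 4
10 | Eve Martinez | 2
11 | Grace Garcia | 5
12 | Grace Garcia | 3
13 | Ivy Miller | 1
14 | Grace Garcia | 5
15 | Ivy Miller | 3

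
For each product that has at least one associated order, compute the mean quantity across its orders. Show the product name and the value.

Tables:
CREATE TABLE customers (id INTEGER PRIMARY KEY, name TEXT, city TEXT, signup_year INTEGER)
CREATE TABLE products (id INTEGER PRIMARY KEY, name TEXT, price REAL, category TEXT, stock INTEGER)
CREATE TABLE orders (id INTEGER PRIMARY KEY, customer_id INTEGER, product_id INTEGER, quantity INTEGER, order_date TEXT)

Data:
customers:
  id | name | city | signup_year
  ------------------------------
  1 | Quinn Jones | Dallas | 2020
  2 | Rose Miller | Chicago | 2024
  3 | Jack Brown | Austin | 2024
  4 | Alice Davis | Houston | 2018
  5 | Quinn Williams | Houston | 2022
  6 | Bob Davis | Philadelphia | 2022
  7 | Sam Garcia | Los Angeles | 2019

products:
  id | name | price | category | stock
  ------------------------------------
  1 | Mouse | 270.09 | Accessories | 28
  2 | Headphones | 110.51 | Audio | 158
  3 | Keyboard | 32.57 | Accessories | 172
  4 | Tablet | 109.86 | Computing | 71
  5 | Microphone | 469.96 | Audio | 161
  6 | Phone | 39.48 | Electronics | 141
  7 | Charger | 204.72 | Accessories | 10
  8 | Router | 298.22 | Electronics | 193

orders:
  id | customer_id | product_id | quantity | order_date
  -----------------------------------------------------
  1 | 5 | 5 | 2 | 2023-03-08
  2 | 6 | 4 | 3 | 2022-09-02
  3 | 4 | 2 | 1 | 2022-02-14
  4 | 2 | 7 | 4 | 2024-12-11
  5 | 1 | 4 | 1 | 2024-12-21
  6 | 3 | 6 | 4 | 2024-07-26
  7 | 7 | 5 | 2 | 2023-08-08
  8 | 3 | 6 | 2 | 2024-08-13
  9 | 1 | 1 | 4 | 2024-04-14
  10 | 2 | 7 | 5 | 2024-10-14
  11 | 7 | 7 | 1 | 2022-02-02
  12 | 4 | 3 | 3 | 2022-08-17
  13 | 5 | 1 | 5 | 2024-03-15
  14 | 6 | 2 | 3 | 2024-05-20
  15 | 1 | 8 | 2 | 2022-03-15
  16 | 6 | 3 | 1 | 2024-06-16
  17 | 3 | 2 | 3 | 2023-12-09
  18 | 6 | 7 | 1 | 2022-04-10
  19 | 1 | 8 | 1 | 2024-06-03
SELECT p.name, AVG(c.quantity) AS avg_quantity FROM orders c JOIN products p ON c.product_id = p.id GROUP BY p.id, p.name

Execution result:
name | avg_quantity
Mouse | 4.50
Headphones | 2.33
Keyboard | 2.00
Tablet | 2.00
Microphone | 2.00
Phone | 3.00
Charger | 2.75
Router | 1.50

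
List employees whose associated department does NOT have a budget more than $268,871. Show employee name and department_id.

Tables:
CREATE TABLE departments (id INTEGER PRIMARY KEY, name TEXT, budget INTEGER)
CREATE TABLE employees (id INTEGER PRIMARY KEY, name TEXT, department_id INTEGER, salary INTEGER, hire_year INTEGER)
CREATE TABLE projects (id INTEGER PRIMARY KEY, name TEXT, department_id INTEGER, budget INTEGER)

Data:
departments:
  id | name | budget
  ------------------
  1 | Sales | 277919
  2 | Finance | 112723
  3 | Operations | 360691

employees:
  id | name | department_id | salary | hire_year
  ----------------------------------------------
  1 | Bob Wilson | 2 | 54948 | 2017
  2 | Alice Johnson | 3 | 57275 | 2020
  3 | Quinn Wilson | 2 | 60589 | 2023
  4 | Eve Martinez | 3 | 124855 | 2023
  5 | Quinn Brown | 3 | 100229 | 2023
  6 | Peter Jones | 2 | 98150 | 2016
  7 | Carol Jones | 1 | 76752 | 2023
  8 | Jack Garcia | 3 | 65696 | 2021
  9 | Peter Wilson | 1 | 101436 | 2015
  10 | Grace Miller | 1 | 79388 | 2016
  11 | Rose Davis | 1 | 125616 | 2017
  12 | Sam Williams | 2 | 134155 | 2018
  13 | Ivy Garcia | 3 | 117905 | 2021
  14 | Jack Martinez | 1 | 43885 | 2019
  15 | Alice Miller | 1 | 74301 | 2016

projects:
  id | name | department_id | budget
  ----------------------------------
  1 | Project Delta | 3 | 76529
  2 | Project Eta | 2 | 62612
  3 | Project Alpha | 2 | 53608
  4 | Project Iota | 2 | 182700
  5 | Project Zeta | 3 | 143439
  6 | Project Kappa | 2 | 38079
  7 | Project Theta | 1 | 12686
SELECT name, department_id FROM employees WHERE department_id NOT IN (SELECT id FROM departments WHERE budget > 268871)

Execution result:
name | department_id
Bob Wilson | 2
Quinn Wilson | 2
Peter Jones | 2
Sam Williams | 2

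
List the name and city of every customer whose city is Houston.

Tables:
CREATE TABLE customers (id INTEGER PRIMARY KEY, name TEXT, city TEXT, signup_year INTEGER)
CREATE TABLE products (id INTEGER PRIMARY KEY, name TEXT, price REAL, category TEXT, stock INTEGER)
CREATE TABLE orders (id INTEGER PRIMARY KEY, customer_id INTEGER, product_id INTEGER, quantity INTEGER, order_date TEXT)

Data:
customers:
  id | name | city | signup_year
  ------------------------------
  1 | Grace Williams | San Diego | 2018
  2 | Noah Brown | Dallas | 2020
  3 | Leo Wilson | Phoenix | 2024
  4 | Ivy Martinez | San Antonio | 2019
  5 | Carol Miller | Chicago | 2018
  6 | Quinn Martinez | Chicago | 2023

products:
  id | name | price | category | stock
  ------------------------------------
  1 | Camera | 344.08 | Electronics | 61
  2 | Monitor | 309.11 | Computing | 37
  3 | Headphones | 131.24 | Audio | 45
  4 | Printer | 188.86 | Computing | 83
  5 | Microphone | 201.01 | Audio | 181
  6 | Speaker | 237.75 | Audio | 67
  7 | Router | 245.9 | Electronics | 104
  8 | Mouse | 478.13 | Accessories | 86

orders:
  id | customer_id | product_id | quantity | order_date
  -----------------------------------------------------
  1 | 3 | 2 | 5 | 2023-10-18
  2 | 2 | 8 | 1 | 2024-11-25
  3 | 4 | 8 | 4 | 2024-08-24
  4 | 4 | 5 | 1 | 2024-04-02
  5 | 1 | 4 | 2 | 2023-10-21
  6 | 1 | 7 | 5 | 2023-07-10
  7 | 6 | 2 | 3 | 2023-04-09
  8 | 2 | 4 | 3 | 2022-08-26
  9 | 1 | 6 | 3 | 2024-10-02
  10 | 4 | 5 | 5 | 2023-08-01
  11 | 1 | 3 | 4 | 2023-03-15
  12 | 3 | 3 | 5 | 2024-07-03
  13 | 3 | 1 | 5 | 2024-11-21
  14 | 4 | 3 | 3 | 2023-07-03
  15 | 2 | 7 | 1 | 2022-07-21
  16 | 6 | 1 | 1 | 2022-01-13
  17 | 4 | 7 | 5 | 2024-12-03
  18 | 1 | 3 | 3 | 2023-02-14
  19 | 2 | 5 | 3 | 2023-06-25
SELECT name, city FROM customers WHERE city = 'Houston'

Execution result:
(no rows)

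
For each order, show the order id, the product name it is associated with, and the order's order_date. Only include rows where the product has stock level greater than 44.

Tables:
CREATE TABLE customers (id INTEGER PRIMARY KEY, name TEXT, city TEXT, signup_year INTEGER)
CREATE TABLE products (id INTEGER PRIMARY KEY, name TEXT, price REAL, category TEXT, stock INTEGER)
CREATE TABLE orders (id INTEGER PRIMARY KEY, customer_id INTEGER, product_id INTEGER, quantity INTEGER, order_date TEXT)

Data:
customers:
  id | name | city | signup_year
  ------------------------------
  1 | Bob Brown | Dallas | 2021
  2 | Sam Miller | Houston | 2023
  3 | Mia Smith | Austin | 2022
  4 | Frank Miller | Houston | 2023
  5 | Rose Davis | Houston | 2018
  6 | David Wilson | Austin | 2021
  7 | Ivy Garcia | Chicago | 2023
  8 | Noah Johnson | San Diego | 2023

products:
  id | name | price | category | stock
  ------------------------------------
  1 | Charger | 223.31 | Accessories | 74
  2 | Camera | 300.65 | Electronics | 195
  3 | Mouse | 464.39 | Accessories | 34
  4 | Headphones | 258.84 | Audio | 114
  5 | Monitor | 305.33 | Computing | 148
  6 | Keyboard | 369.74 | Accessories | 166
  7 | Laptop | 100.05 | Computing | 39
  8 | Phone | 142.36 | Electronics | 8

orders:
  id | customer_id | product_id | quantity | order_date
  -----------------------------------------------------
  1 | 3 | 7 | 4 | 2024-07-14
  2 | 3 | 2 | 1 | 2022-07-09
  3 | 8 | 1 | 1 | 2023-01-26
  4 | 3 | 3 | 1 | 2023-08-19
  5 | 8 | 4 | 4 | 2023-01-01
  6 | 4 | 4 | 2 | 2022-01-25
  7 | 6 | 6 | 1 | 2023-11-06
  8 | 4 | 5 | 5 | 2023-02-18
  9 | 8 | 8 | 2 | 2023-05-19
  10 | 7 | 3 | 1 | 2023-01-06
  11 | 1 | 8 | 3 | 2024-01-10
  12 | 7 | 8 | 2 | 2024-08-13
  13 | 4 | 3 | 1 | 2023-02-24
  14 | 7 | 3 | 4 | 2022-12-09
SELECT c.id, p.name AS product, c.order_date FROM orders c JOIN products p ON c.product_id = p.id WHERE p.stock > 44

Execution result:
id | product | order_date
2 | Camera | 2022-07-09
3 | Charger | 2023-01-26
5 | Headphones | 2023-01-01
6 | Headphones | 2022-01-25
7 | Keyboard | 2023-11-06
8 | Monitor | 2023-02-18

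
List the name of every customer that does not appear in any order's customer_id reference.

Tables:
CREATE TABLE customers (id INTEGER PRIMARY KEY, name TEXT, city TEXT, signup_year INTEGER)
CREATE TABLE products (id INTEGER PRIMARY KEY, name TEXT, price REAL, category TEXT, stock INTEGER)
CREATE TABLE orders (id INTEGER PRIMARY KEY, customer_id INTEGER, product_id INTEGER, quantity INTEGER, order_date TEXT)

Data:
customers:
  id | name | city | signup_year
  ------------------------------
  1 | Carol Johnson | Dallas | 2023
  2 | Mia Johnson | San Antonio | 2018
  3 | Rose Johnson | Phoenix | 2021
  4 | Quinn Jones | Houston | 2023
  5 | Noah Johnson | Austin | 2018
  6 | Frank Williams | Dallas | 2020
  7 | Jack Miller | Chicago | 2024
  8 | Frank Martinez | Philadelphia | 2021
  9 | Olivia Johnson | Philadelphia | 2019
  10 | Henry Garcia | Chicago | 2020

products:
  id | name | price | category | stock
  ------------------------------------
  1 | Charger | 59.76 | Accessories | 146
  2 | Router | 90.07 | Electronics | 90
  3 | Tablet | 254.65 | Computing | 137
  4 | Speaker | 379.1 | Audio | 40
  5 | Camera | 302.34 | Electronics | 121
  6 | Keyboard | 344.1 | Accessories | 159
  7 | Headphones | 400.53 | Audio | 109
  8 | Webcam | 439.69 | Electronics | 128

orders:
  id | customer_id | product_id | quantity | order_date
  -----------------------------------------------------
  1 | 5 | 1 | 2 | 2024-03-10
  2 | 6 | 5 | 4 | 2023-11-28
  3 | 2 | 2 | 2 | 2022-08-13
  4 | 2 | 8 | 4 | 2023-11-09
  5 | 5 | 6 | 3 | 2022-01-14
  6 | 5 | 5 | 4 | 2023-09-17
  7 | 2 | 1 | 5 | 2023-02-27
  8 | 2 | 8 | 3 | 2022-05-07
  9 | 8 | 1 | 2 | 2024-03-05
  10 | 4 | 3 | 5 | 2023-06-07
SELECT p.name FROM customers p LEFT JOIN orders c ON c.customer_id = p.id WHERE c.id IS NULL

Execution result:
name
Carol Johnson
Rose Johnson
Jack Miller
Olivia Johnson
Henry Garcia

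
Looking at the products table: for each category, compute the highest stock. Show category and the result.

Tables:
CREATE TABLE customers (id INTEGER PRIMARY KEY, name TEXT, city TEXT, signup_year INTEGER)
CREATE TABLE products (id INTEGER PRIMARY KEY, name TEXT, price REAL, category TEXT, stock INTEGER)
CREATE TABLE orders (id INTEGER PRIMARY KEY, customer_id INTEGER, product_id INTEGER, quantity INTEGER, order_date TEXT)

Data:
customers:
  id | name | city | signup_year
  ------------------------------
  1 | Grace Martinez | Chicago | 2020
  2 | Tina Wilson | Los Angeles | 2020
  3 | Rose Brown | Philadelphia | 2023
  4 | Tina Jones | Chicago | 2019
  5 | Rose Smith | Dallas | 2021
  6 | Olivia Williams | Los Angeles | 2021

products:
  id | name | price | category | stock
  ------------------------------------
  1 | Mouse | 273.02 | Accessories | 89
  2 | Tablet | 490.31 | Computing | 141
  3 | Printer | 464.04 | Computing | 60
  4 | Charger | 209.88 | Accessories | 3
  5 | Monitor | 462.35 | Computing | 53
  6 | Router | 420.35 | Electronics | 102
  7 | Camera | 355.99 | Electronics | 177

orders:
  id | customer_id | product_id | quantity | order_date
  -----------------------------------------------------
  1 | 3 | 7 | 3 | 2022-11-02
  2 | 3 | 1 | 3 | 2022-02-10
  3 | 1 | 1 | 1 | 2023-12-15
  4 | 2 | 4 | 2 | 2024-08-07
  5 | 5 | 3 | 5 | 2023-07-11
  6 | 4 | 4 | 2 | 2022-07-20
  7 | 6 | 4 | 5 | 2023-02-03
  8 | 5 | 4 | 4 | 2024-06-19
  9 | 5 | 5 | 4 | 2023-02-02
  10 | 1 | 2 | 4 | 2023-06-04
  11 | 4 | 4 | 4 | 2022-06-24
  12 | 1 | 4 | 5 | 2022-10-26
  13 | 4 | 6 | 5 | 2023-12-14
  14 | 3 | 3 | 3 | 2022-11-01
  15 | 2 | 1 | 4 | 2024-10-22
SELECT category, MAX(stock) AS max_stock FROM products GROUP BY category

Execution result:
category | max_stock
Accessories | 89
Computing | 141
Electronics | 177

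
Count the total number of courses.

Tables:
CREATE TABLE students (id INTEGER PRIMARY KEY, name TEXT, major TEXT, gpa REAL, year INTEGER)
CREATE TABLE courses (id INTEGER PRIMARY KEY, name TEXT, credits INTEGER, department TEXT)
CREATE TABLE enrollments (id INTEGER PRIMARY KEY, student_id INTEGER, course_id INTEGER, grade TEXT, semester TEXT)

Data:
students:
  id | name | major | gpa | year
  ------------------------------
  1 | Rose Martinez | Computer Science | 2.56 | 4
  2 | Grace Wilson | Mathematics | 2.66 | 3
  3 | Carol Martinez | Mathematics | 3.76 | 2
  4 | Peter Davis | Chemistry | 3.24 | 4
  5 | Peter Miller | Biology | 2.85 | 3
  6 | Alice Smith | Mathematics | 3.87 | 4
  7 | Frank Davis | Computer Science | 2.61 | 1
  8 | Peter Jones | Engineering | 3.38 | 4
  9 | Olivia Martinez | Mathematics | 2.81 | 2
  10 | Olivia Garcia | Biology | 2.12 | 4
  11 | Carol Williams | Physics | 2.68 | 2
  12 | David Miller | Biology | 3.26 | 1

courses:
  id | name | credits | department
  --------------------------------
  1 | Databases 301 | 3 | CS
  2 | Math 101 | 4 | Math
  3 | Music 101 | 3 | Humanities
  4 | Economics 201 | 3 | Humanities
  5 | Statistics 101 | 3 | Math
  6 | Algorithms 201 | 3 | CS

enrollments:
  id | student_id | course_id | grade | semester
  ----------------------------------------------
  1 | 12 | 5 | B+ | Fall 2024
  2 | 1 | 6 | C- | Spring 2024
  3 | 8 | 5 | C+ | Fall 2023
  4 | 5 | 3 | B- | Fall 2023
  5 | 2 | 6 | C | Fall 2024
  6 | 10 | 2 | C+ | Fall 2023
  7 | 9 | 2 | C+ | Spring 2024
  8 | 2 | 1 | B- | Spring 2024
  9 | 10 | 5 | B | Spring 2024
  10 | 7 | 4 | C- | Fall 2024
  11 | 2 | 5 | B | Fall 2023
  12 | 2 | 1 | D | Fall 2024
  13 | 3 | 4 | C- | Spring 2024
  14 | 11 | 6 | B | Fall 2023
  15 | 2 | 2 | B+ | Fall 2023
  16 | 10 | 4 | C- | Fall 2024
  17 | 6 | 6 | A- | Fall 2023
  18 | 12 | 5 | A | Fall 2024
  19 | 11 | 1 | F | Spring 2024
SELECT COUNT(*) FROM courses

Execution result:
6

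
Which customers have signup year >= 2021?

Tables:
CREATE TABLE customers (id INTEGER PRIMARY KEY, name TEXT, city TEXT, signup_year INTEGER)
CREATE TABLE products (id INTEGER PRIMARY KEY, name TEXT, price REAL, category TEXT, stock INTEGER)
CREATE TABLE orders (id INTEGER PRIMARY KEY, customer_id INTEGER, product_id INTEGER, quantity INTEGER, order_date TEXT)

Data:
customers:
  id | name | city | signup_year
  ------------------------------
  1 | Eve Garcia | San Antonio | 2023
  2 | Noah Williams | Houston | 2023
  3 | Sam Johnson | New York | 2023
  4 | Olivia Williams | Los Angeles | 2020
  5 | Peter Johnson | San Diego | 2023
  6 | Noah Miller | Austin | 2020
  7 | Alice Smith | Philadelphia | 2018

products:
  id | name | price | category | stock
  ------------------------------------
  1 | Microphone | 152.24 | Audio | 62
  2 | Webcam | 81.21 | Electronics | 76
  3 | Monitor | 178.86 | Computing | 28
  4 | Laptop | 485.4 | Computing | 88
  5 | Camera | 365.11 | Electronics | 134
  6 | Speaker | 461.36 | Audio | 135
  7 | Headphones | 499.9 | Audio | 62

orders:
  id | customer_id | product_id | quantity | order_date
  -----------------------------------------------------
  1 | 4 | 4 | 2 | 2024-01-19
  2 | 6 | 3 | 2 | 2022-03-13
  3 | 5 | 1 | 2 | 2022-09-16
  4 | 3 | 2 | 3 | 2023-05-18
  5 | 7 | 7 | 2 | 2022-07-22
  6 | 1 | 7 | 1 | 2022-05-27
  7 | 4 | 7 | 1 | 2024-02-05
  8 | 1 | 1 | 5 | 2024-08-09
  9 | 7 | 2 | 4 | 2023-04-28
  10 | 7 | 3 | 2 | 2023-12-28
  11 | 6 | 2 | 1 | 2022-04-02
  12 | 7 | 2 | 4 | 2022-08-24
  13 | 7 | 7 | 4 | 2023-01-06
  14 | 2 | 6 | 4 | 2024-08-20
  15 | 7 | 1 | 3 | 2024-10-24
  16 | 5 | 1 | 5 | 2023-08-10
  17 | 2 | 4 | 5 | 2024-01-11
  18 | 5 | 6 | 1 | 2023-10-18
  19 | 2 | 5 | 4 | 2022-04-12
SELECT name, signup_year FROM customers WHERE signup_year >= 2021

Execution result:
name | signup_year
Eve Garcia | 2023
Noah Williams | 2023
Sam Johnson | 2023
Peter Johnson | 2023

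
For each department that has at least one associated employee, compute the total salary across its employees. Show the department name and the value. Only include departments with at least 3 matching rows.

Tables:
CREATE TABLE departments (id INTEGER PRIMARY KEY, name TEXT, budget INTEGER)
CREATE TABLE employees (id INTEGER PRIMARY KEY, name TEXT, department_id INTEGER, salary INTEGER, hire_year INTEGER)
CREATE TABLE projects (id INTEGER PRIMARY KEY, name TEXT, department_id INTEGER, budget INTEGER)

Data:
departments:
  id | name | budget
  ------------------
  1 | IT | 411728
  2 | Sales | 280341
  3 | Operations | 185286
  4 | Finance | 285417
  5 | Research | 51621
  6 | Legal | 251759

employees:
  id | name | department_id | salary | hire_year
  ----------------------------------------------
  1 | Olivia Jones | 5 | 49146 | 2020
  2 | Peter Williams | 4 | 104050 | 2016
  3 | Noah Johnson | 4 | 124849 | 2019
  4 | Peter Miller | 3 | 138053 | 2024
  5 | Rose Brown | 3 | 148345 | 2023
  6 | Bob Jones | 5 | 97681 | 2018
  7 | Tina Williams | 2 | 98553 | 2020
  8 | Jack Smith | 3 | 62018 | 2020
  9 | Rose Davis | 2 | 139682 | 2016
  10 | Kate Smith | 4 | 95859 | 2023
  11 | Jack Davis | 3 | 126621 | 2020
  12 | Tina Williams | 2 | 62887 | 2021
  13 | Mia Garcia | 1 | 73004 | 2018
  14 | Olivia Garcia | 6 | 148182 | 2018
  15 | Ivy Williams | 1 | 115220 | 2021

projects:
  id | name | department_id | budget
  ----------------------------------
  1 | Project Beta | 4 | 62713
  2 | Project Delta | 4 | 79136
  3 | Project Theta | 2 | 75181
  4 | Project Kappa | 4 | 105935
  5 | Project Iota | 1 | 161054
SELECT p.name, SUM(c.salary) AS sum_salary FROM employees c JOIN departments p ON c.department_id = p.id GROUP BY p.id, p.name HAVING COUNT(*) >= 3

Execution result:
name | sum_salary
Sales | 301122
Operations | 475037
Finance | 324758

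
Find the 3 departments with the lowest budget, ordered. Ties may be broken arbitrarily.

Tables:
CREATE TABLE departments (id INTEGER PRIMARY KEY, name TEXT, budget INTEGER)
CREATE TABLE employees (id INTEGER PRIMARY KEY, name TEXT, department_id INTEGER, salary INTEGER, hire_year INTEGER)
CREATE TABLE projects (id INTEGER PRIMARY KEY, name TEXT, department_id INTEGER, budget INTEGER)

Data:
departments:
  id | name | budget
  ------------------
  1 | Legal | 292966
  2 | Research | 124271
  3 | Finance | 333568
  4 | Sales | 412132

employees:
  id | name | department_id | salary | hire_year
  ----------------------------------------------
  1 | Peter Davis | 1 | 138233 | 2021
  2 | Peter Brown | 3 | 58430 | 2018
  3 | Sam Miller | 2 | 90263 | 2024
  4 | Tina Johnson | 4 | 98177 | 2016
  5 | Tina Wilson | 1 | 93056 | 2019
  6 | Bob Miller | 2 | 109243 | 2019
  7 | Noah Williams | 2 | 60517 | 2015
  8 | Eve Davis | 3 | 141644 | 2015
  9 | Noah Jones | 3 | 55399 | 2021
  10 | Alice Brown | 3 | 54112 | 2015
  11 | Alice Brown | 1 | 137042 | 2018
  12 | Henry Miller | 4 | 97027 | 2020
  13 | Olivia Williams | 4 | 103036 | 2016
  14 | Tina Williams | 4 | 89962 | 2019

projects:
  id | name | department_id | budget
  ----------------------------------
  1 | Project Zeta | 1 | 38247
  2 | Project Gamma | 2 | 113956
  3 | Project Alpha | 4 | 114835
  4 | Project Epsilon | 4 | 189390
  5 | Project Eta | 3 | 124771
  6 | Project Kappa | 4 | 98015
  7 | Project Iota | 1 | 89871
SELECT name, budget FROM departments ORDER BY budget ASC LIMIT 3

Execution result:
name | budget
Research | 124271
Legal | 292966
Finance | 333568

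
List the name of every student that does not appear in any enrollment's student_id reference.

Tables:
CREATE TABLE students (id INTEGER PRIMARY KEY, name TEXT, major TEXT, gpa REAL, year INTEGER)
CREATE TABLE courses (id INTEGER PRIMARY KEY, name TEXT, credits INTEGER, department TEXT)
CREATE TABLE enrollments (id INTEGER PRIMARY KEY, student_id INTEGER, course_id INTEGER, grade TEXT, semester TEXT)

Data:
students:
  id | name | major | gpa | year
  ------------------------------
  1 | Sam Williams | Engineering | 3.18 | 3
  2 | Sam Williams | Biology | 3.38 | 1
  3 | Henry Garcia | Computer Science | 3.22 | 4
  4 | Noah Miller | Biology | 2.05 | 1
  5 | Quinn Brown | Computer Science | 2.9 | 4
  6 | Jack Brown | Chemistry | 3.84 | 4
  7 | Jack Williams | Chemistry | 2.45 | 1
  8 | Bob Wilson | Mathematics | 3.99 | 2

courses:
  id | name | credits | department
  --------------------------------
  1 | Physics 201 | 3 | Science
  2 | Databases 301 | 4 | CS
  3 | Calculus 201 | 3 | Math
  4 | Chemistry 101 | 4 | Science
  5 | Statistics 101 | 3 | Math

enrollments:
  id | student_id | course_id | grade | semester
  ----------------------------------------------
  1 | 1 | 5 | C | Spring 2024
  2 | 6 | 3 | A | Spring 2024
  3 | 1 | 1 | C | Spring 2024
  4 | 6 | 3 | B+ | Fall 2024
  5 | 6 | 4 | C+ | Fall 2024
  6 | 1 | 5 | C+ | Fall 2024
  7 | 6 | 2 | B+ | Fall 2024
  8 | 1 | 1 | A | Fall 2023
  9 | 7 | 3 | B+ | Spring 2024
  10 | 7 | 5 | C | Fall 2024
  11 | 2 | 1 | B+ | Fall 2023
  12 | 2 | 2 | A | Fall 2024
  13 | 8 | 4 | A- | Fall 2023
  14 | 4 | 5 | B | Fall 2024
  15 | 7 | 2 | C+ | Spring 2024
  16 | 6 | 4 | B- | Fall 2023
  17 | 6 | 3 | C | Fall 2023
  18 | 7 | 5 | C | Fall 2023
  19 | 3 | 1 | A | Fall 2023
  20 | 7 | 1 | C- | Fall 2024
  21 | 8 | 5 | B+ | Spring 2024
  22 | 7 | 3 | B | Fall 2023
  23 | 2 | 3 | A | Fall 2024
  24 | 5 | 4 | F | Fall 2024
SELECT p.name FROM students p LEFT JOIN enrollments c ON c.student_id = p.id WHERE c.id IS NULL

Execution result:
(no rows)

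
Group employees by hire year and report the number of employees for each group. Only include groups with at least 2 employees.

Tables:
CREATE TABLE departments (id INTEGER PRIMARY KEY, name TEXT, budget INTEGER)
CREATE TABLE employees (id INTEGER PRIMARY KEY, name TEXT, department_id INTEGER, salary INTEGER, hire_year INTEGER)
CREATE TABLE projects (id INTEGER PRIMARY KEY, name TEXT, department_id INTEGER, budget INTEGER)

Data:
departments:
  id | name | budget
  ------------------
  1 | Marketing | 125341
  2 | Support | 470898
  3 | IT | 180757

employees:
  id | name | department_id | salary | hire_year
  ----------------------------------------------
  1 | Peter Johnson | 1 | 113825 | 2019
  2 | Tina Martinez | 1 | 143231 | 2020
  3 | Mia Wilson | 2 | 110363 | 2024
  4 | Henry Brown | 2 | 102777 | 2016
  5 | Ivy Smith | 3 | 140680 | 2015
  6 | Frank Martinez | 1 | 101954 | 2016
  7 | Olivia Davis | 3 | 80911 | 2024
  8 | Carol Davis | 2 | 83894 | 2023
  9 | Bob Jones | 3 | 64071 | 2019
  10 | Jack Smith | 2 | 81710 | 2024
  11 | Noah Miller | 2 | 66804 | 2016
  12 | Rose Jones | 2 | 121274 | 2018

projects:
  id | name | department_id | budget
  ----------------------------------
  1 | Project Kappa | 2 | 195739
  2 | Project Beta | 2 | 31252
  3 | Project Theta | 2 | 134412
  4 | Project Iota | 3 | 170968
SELECT hire_year, COUNT(*) AS n FROM employees GROUP BY hire_year HAVING COUNT(*) >= 2

Execution result:
hire_year | n
2016 | 3
2019 | 2
2024 | 3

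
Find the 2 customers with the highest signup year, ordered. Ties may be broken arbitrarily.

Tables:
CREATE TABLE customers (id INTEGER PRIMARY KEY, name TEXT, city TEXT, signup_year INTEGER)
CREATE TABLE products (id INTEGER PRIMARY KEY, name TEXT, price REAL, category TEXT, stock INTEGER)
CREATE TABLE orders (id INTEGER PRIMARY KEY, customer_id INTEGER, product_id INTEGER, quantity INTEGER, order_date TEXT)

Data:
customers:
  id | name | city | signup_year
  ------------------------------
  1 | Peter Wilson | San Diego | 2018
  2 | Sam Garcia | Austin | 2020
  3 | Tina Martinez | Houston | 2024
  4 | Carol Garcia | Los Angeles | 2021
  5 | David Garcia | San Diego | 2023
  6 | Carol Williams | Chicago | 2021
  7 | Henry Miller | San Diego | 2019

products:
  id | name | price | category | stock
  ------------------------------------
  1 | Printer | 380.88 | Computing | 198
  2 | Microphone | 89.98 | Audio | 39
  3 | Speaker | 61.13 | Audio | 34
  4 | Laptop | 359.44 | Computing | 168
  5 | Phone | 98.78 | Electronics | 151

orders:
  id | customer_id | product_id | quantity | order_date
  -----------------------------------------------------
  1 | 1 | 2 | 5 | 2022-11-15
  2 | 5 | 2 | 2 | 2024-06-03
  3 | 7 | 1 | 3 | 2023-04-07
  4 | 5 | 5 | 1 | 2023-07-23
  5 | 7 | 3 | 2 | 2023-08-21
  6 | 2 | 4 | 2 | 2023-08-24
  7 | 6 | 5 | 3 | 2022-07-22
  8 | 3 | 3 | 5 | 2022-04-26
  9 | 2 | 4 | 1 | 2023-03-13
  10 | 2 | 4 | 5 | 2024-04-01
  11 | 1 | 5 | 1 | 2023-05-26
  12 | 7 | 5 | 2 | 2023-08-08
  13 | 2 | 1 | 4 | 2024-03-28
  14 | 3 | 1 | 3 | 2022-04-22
SELECT name, signup_year FROM customers ORDER BY signup_year DESC LIMIT 2

Execution result:
name | signup_year
Tina Martinez | 2024
David Garcia | 2023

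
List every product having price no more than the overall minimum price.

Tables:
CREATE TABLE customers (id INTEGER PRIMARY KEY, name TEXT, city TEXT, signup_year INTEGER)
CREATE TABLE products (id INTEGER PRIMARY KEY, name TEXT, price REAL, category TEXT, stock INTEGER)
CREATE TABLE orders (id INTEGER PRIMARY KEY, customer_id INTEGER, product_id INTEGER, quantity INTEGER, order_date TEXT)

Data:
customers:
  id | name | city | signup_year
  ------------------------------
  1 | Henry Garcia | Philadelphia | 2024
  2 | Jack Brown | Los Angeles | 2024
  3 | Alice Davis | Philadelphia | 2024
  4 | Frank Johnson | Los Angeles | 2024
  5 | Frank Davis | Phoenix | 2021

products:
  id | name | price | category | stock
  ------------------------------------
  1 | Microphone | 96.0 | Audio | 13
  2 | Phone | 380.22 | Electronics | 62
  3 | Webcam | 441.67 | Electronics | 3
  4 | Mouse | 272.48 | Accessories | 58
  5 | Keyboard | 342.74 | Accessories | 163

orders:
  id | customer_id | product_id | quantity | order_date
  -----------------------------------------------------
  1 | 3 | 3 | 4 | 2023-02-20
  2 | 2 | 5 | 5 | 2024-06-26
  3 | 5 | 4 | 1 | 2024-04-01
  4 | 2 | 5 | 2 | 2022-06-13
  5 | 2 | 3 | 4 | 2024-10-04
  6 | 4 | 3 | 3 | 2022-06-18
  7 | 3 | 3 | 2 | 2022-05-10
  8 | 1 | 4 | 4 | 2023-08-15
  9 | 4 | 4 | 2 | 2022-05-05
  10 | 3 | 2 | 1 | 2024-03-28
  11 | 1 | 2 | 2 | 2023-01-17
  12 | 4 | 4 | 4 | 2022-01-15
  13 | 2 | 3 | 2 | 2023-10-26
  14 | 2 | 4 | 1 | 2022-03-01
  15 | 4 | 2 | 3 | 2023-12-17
SELECT name, price FROM products WHERE price <= (SELECT MIN(price) FROM products)

Execution result:
name | price
Microphone | 96.00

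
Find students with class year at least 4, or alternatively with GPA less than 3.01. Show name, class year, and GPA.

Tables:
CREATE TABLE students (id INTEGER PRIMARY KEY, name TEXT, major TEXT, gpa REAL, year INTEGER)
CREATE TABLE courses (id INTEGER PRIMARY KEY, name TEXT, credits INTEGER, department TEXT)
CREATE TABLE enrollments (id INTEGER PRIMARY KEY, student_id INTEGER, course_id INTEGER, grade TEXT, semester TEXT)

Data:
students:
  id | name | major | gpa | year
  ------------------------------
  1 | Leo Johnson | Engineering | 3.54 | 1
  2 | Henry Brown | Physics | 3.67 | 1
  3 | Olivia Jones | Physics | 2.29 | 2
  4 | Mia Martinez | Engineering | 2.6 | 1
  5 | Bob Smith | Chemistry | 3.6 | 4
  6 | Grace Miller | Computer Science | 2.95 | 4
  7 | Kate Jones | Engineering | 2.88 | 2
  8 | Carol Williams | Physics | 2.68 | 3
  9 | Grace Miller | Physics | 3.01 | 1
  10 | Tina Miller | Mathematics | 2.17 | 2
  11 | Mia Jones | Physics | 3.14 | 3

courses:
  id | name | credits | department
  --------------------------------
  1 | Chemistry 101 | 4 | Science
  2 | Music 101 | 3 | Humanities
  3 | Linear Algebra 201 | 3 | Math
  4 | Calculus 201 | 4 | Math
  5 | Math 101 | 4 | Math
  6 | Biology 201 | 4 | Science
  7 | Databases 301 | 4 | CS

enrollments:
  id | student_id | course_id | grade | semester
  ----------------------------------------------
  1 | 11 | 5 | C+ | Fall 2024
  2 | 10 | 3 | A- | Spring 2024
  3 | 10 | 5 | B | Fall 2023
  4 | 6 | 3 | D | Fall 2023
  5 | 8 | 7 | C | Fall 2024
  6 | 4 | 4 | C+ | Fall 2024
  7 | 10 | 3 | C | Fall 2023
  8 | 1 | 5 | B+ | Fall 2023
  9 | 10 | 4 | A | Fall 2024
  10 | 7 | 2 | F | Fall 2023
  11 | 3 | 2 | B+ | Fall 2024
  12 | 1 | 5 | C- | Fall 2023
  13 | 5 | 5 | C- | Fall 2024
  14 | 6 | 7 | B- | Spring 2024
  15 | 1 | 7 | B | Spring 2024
SELECT name, year, gpa FROM students WHERE year >= 4 OR gpa < 3.01

Execution result:
name | year | gpa
Olivia Jones | 2 | 2.29
Mia Martinez | 1 | 2.60
Bob Smith | 4 | 3.60
Grace Miller | 4 | 2.95
Kate Jones | 2 | 2.88
Carol Williams | 3 | 2.68
Tina Miller | 2 | 2.17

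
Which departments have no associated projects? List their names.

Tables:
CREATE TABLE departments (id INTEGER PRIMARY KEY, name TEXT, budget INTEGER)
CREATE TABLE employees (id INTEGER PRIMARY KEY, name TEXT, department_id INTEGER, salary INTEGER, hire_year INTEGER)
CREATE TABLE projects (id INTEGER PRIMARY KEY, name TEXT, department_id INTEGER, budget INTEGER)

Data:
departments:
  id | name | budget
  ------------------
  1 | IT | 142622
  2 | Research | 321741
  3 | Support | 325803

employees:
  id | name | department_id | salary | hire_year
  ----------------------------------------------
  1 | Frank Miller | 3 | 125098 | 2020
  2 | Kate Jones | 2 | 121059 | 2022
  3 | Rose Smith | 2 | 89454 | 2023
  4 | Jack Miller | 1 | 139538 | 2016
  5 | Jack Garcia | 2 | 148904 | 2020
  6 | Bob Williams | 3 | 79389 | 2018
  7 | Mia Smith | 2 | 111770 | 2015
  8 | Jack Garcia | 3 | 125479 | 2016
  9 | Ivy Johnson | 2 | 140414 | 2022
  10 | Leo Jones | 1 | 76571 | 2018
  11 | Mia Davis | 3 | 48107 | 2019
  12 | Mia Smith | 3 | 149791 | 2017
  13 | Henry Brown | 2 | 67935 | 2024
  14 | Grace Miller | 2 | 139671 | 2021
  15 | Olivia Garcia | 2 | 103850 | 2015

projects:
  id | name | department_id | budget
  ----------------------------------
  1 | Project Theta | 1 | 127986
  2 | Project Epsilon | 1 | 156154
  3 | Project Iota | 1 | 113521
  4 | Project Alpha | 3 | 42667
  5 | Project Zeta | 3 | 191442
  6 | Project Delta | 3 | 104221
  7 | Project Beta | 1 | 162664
SELECT p.name FROM departments p LEFT JOIN projects c ON c.department_id = p.id WHERE c.id IS NULL

Execution result:
Research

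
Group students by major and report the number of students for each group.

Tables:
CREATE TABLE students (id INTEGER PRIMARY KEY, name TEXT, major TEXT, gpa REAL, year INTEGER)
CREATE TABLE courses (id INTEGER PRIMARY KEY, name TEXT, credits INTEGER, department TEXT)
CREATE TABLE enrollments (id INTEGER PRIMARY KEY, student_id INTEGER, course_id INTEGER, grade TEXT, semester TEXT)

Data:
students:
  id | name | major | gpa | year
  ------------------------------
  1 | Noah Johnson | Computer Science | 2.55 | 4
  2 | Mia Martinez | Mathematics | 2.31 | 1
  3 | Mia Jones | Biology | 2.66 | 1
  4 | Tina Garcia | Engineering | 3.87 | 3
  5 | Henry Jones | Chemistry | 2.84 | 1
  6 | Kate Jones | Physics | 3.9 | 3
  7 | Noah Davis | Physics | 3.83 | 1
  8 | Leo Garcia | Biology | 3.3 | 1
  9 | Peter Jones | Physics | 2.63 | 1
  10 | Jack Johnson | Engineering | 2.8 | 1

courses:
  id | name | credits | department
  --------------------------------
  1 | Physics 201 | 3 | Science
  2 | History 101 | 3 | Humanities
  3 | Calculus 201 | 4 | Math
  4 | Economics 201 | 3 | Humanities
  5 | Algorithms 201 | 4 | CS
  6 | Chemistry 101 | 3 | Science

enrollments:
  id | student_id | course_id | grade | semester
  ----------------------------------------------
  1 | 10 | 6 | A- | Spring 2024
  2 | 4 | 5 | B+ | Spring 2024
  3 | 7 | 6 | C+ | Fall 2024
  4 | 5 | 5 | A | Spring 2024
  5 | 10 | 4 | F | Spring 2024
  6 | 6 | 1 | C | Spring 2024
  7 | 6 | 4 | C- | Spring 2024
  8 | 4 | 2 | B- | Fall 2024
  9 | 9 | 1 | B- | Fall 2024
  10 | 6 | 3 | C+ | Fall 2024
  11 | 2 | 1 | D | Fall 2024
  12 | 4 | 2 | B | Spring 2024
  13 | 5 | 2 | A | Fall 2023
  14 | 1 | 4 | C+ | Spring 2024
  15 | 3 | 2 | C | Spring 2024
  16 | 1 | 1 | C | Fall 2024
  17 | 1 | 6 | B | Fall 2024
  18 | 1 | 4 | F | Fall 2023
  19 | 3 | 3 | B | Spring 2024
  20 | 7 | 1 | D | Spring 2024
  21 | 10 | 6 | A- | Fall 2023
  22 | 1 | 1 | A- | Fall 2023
SELECT major, COUNT(*) AS n FROM students GROUP BY major

Execution result:
major | n
Biology | 2
Chemistry | 1
Computer Science | 1
Engineering | 2
Mathematics | 1
Physics | 3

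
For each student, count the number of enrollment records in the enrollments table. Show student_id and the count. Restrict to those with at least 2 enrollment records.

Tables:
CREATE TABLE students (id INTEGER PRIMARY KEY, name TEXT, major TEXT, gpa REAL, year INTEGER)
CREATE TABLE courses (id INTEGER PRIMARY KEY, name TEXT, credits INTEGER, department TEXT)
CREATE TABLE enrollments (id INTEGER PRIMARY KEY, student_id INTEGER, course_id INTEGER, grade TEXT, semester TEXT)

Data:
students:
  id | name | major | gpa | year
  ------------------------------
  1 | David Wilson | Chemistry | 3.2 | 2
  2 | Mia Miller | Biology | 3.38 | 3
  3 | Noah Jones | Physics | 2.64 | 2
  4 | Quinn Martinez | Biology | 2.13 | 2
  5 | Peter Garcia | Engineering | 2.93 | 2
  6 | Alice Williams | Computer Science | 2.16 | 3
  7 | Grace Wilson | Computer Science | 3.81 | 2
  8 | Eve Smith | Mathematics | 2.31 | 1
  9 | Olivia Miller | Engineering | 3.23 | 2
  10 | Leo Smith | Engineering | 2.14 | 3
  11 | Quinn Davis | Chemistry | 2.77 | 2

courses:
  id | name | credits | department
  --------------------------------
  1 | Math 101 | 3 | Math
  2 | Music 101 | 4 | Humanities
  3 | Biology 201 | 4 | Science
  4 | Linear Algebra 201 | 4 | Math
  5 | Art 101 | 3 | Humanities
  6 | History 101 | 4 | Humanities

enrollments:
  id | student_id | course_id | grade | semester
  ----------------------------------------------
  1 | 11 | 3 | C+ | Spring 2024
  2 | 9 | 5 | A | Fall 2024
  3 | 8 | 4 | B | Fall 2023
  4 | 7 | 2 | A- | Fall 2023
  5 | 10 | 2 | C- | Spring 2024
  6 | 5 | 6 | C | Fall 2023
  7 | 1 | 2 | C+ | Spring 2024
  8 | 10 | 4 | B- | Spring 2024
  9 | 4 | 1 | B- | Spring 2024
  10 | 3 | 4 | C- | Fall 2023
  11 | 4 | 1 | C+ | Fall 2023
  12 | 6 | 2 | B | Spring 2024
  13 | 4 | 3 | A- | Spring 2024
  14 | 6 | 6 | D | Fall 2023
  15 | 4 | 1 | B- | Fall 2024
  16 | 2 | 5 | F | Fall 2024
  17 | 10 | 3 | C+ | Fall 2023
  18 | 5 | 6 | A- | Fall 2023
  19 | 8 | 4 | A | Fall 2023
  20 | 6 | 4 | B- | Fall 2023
SELECT student_id, COUNT(*) AS enrollment_count FROM enrollments GROUP BY student_id HAVING COUNT(*) >= 2

Execution result:
student_id | enrollment_count
4 | 4
5 | 2
6 | 3
8 | 2
10 | 3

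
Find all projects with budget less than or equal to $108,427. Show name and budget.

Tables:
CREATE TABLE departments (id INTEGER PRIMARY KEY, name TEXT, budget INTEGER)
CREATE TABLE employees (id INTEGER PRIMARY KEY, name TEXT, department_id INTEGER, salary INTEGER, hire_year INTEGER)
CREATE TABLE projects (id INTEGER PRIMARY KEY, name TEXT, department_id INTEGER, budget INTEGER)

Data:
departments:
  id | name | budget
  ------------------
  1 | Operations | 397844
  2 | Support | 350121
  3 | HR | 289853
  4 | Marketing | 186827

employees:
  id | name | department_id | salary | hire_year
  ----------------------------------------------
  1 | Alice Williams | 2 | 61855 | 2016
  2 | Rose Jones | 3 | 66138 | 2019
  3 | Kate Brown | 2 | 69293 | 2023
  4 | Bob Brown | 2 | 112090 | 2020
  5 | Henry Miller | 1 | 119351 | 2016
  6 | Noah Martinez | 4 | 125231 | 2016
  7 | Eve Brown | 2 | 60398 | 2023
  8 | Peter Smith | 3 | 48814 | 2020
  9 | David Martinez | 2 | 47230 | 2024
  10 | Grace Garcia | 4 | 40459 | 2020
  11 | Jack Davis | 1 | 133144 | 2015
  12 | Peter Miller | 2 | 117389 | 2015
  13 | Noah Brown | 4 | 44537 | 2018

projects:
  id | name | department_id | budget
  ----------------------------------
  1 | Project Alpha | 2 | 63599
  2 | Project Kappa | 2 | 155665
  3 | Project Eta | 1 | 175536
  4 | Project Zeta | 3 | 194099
SELECT name, budget FROM projects WHERE budget <= 108427

Execution result:
name | budget
Project Alpha | 63599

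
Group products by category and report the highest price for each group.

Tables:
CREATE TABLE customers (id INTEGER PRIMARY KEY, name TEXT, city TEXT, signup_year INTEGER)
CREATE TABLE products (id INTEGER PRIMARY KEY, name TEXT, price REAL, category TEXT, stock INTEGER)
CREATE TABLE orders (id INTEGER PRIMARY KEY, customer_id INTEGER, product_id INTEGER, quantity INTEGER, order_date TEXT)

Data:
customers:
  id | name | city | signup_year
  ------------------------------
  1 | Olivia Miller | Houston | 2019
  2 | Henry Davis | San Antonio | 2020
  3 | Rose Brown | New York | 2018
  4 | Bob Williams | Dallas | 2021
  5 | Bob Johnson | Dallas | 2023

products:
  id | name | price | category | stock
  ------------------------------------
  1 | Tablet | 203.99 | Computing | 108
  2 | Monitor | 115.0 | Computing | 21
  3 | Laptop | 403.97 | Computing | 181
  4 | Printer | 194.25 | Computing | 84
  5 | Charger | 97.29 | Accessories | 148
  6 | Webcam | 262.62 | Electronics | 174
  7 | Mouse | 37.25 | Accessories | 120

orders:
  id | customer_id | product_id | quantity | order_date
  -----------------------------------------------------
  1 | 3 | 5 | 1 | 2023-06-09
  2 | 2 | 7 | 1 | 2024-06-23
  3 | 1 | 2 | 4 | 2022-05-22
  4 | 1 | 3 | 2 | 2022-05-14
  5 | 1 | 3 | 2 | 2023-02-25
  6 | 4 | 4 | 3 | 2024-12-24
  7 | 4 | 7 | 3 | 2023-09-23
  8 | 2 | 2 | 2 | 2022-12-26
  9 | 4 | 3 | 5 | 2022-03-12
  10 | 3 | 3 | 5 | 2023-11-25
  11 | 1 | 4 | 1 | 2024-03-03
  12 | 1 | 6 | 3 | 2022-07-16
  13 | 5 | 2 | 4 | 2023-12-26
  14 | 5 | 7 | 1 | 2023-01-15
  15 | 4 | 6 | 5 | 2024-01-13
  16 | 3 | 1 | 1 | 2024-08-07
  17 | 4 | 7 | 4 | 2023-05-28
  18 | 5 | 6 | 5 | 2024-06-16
SELECT category, MAX(price) AS max_price FROM products GROUP BY category

Execution result:
category | max_price
Accessories | 97.29
Computing | 403.97
Electronics | 262.62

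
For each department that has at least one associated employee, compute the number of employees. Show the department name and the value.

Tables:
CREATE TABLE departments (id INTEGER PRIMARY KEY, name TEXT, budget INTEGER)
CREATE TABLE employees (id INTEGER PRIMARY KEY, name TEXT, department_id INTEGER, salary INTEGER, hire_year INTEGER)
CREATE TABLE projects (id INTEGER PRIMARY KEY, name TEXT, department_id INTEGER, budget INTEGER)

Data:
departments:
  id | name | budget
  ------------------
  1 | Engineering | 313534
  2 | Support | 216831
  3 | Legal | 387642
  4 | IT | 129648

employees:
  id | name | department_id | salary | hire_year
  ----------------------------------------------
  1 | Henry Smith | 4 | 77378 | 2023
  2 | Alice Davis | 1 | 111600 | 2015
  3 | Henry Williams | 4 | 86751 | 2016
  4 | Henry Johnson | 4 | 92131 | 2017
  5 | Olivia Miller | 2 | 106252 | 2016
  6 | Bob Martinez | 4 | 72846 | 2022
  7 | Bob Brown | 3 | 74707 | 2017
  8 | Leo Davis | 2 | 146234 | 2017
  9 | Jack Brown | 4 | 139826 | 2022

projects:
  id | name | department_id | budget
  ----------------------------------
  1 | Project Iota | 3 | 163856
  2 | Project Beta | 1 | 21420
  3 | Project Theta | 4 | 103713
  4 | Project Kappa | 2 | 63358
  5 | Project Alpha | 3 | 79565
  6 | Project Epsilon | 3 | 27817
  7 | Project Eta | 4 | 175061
SELECT p.name, COUNT(*) AS n FROM employees c JOIN departments p ON c.department_id = p.id GROUP BY p.id, p.name

Execution result:
name | n
Engineering | 1
Support | 2
Legal | 1
IT | 5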